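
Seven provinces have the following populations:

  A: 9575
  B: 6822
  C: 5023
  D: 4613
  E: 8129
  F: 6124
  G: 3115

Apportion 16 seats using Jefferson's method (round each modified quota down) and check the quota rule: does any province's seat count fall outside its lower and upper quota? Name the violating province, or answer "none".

none

Standard quotas: A 3.530, B 2.515, C 1.852, D 1.701, E 2.997, F 2.258, G 1.148.
Jefferson allocation: A 4, B 2, C 2, D 2, E 3, F 2, G 1.
Every allocation lies between the lower and upper quota.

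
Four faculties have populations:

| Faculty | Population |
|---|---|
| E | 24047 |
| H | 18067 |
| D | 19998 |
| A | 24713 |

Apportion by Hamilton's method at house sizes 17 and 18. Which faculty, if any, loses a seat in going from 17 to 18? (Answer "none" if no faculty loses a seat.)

At 17 seats: E 5, H 3, D 4, A 5.
At 18 seats: E 5, H 4, D 4, A 5.
No faculty's allocation decreased.

none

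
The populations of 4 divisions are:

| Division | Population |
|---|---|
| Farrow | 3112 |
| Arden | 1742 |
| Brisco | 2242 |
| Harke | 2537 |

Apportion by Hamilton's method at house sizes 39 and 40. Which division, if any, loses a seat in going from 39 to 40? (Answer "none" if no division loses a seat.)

At 39 seats: Farrow 13, Arden 7, Brisco 9, Harke 10.
At 40 seats: Farrow 13, Arden 7, Brisco 9, Harke 11.
No division's allocation decreased.

none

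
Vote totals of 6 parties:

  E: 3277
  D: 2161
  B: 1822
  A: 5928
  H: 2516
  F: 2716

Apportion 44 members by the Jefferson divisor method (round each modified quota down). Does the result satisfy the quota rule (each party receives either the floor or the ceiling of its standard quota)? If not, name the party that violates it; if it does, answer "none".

none

Standard quotas: E 7.828, D 5.162, B 4.352, A 14.160, H 6.010, F 6.488.
Jefferson allocation: E 8, D 5, B 4, A 15, H 6, F 6.
Every allocation lies between the lower and upper quota.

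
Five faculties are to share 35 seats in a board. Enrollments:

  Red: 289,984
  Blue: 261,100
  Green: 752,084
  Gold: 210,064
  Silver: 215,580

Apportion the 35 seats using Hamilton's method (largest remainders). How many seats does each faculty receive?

Standard divisor: 1728812 ÷ 35 ≈ 49394.629.
Standard quotas: Red 5.8708, Blue 5.2860, Green 15.2260, Gold 4.2528, Silver 4.3644.
Lower quotas: Red 5, Blue 5, Green 15, Gold 4, Silver 4 (sum 33, leaving 2 seats).
Remainders in descending order: Red 0.8708, Silver 0.3644, Blue 0.2860, Gold 0.2528, Green 0.2260.
Largest remainders: Red, Silver receive the extra seats.

Red: 6, Blue: 5, Green: 15, Gold: 4, Silver: 5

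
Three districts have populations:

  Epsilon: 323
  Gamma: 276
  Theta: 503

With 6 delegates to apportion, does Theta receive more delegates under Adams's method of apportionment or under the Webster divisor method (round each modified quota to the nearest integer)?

Adams: Epsilon 2, Gamma 2, Theta 2.
Webster: Epsilon 2, Gamma 1, Theta 3.
Theta gets 2 under Adams and 3 under Webster.

Webster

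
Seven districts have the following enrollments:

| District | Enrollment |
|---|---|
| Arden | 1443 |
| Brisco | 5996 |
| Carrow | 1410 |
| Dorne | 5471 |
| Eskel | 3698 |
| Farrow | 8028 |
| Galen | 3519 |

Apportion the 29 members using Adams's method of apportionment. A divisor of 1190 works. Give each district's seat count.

Arden=2, Brisco=6, Carrow=2, Dorne=5, Eskel=4, Farrow=7, Galen=3

With modified divisor 1190: modified quotas Arden 1.213, Brisco 5.039, Carrow 1.185, Dorne 4.597, Eskel 3.108, Farrow 6.746, Galen 2.957.
Rounding up: Arden 2, Brisco 6, Carrow 2, Dorne 5, Eskel 4, Farrow 7, Galen 3 (total 29).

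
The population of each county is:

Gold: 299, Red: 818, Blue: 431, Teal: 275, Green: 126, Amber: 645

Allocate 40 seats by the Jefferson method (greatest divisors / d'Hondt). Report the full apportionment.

Standard divisor 2594/40 ≈ 64.85; standard quotas: Gold 4.611, Red 12.614, Blue 6.646, Teal 4.241, Green 1.943, Amber 9.946.
Rounding down gives 4, 12, 6, 4, 1, 9 = 36 seats, so the divisor must be adjusted.
With modified divisor 61: modified quotas Gold 4.902, Red 13.410, Blue 7.066, Teal 4.508, Green 2.066, Amber 10.574.
Rounding down: Gold 4, Red 13, Blue 7, Teal 4, Green 2, Amber 10 (total 40).

Gold 4, Red 13, Blue 7, Teal 4, Green 2, Amber 10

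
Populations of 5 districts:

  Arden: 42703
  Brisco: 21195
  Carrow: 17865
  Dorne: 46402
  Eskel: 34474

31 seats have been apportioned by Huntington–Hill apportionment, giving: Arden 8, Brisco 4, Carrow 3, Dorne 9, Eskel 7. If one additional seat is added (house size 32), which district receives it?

Carrow

Priority for the next seat is population ÷ (√(s·(s+1))).
Priorities: Arden 5032.597, Brisco 4739.346, Carrow 5157.181, Dorne 4891.200, Eskel 4606.782.
Highest priority: Carrow.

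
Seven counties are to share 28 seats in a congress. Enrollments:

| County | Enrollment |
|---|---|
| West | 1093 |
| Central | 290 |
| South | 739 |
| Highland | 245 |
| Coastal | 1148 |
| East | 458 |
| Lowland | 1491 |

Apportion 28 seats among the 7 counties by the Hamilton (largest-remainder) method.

Total 5464; standard divisor 5464/28 ≈ 195.143.
Standard quotas: West 5.601, Central 1.486, South 3.787, Highland 1.255, Coastal 5.883, East 2.347, Lowland 7.641.
Lower quotas: West 5, Central 1, South 3, Highland 1, Coastal 5, East 2, Lowland 7 (sum 24, leaving 4 seats).
Remainders in descending order: Coastal 0.883, South 0.787, Lowland 0.641, West 0.601, Central 0.486, East 0.347, Highland 0.255.
The surplus seats go to Coastal, South, Lowland, West.

West 6; Central 1; South 4; Highland 1; Coastal 6; East 2; Lowland 8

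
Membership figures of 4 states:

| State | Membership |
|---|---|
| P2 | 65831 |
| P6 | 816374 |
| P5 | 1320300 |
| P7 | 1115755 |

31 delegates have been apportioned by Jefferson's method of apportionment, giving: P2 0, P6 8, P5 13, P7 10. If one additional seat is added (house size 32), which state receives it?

Priority for the next seat is population ÷ (current seats + 1).
Priorities: P2 65831.000, P6 90708.222, P5 94307.143, P7 101432.273.
Highest priority: P7.

P7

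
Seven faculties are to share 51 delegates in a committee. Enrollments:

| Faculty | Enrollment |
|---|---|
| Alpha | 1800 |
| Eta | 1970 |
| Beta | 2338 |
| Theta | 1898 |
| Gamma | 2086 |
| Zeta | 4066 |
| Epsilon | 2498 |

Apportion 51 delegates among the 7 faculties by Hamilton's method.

Alpha 6, Eta 6, Beta 7, Theta 6, Gamma 6, Zeta 12, Epsilon 8

Standard divisor: 16656 ÷ 51 ≈ 326.588.
Standard quotas: Alpha 5.512, Eta 6.032, Beta 7.159, Theta 5.812, Gamma 6.387, Zeta 12.450, Epsilon 7.649.
Lower quotas: Alpha 5, Eta 6, Beta 7, Theta 5, Gamma 6, Zeta 12, Epsilon 7 (sum 48, leaving 3 seats).
Remainders in descending order: Theta 0.812, Epsilon 0.649, Alpha 0.512, Zeta 0.450, Gamma 0.387, Beta 0.159, Eta 0.032.
Largest remainders: Theta, Epsilon, Alpha receive the extra seats.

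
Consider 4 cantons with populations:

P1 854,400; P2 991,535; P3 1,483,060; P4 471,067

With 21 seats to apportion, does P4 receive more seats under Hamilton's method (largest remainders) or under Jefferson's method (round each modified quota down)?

Hamilton

Hamilton: P1 5, P2 5, P3 8, P4 3.
Jefferson: P1 5, P2 6, P3 8, P4 2.
P4 gets 3 under Hamilton and 2 under Jefferson.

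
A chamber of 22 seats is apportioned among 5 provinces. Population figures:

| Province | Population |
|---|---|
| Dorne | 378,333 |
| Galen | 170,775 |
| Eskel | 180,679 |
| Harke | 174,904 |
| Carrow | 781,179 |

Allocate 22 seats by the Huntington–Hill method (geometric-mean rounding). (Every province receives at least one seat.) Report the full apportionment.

With divisor 74122: modified quotas Dorne 5.104, Galen 2.304, Eskel 2.438, Harke 2.360, Carrow 10.539.
Geometric-mean thresholds: Dorne √(5·6)=5.477, Galen √(2·3)=2.449, Eskel √(2·3)=2.449, Harke √(2·3)=2.449, Carrow √(10·11)=10.488.
Each quota rounded against its threshold gives Dorne 5, Galen 2, Eskel 2, Harke 2, Carrow 11 (total 22).

Dorne 5; Galen 2; Eskel 2; Harke 2; Carrow 11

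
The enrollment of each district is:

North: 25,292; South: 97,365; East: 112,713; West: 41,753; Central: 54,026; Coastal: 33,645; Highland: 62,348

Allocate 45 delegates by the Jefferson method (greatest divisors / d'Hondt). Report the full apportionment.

Standard divisor 427142/45 ≈ 9492.044; standard quotas: North 2.665, South 10.258, East 11.874, West 4.399, Central 5.692, Coastal 3.545, Highland 6.568.
Rounding down gives 2, 10, 11, 4, 5, 3, 6 = 41 seats, so the divisor must be adjusted.
With modified divisor 8800: modified quotas North 2.874, South 11.064, East 12.808, West 4.745, Central 6.139, Coastal 3.823, Highland 7.085.
Rounding down: North 2, South 11, East 12, West 4, Central 6, Coastal 3, Highland 7 (total 45).

North: 2, South: 11, East: 12, West: 4, Central: 6, Coastal: 3, Highland: 7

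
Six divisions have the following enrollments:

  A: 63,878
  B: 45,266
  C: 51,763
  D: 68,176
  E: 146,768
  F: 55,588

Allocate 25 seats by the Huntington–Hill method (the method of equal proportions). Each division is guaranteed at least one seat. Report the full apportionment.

A=4, B=3, C=3, D=4, E=8, F=3

With divisor 17868: modified quotas A 3.575, B 2.533, C 2.897, D 3.816, E 8.214, F 3.111.
Geometric-mean thresholds: A √(3·4)=3.464, B √(2·3)=2.449, C √(2·3)=2.449, D √(3·4)=3.464, E √(8·9)=8.485, F √(3·4)=3.464.
Each quota rounded against its threshold gives A 4, B 3, C 3, D 4, E 8, F 3 (total 25).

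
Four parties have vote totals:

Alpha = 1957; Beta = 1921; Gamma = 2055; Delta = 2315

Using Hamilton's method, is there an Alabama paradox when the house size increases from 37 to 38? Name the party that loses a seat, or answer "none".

none

At 37 seats: Alpha 9, Beta 9, Gamma 9, Delta 10.
At 38 seats: Alpha 9, Beta 9, Gamma 9, Delta 11.
No party's allocation decreased.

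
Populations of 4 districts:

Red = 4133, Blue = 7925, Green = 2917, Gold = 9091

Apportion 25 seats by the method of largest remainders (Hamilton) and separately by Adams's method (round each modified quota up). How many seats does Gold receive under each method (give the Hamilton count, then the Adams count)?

Hamilton: Red 4, Blue 8, Green 3, Gold 10.
Adams: Red 5, Blue 8, Green 3, Gold 9.
Gold gets 10 under Hamilton and 9 under Adams.

10 and 9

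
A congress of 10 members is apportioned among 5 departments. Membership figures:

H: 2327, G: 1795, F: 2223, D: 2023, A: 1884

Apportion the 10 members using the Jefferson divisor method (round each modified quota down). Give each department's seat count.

Standard divisor 10252/10 ≈ 1025.2; standard quotas: H 2.270, G 1.751, F 2.168, D 1.973, A 1.838.
Rounding down gives 2, 1, 2, 1, 1 = 7 seats, so the divisor must be adjusted.
With modified divisor 800: modified quotas H 2.909, G 2.244, F 2.779, D 2.529, A 2.355.
Rounding down: H 2, G 2, F 2, D 2, A 2 (total 10).

H: 2, G: 2, F: 2, D: 2, A: 2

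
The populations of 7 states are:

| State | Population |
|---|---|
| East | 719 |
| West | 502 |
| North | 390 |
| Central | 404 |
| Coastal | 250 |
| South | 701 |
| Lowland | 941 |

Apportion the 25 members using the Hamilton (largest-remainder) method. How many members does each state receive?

The standard divisor is 3907/25 ≈ 156.28.
Standard quotas: East 4.601, West 3.212, North 2.496, Central 2.585, Coastal 1.600, South 4.486, Lowland 6.021.
Lower quotas: East 4, West 3, North 2, Central 2, Coastal 1, South 4, Lowland 6 (sum 22, leaving 3 seats).
Remainders in descending order: East 0.601, Coastal 0.600, Central 0.585, North 0.496, South 0.486, West 0.212, Lowland 0.021.
Largest remainders: East, Coastal, Central receive the extra seats.

East: 5, West: 3, North: 2, Central: 3, Coastal: 2, South: 4, Lowland: 6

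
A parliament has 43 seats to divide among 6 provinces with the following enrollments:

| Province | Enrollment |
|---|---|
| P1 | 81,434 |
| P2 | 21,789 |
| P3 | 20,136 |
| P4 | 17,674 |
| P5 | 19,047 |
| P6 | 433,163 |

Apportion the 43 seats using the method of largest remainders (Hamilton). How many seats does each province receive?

P1: 6; P2: 2; P3: 2; P4: 1; P5: 1; P6: 31

Total 593243; standard divisor 593243/43 ≈ 13796.349.
Standard quotas: P1 5.9026, P2 1.5793, P3 1.4595, P4 1.2811, P5 1.3806, P6 31.3969.
Lower quotas: P1 5, P2 1, P3 1, P4 1, P5 1, P6 31 (sum 40, leaving 3 seats).
Remainders in descending order: P1 0.9026, P2 0.5793, P3 0.4595, P6 0.3969, P5 0.3806, P4 0.2811.
The surplus seats go to P1, P2, P3.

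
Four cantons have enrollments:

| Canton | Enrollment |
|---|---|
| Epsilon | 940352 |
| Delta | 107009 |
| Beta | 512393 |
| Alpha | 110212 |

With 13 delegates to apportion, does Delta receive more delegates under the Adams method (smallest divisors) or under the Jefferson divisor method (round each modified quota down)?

Adams

Adams: Epsilon 7, Delta 1, Beta 4, Alpha 1.
Jefferson: Epsilon 8, Delta 0, Beta 4, Alpha 1.
Delta gets 1 under Adams and 0 under Jefferson.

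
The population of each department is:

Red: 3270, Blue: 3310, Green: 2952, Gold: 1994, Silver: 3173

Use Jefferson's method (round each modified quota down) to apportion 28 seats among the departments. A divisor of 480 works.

With modified divisor 480: modified quotas Red 6.812, Blue 6.896, Green 6.150, Gold 4.154, Silver 6.610.
Rounding down: Red 6, Blue 6, Green 6, Gold 4, Silver 6 (total 28).

Red: 6, Blue: 6, Green: 6, Gold: 4, Silver: 6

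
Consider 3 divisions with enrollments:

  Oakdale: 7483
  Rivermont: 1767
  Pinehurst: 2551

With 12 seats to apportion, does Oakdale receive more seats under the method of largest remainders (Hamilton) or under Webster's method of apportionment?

Hamilton: Oakdale 8, Rivermont 2, Pinehurst 2.
Webster: Oakdale 7, Rivermont 2, Pinehurst 3.
Oakdale gets 8 under Hamilton and 7 under Webster.

Hamilton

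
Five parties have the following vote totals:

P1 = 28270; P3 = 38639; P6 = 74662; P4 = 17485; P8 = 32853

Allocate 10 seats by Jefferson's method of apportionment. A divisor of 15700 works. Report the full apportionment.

With modified divisor 15700: modified quotas P1 1.801, P3 2.461, P6 4.756, P4 1.114, P8 2.093.
Rounding down: P1 1, P3 2, P6 4, P4 1, P8 2 (total 10).

P1: 1; P3: 2; P6: 4; P4: 1; P8: 2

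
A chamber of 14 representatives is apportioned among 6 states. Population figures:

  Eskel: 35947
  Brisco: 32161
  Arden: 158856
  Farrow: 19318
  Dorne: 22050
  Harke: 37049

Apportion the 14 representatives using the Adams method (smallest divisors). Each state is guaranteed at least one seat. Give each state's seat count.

Standard divisor 305381/14 ≈ 21812.929; standard quotas: Eskel 1.648, Brisco 1.474, Arden 7.283, Farrow 0.886, Dorne 1.011, Harke 1.698.
Rounding up gives 2, 2, 8, 1, 2, 2 = 17 seats, so the divisor must be adjusted.
With modified divisor 29100: modified quotas Eskel 1.235, Brisco 1.105, Arden 5.459, Farrow 0.664, Dorne 0.758, Harke 1.273.
Rounding up: Eskel 2, Brisco 2, Arden 6, Farrow 1, Dorne 1, Harke 2 (total 14).

Eskel 2, Brisco 2, Arden 6, Farrow 1, Dorne 1, Harke 2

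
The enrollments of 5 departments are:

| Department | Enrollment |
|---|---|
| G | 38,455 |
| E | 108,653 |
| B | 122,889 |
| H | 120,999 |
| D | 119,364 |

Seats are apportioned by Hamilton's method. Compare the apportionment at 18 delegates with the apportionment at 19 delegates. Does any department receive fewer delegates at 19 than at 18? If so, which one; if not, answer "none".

G

At 18 seats: G 2, E 4, B 4, H 4, D 4.
At 19 seats: G 1, E 4, B 5, H 5, D 4.
G drops from 2 to 1.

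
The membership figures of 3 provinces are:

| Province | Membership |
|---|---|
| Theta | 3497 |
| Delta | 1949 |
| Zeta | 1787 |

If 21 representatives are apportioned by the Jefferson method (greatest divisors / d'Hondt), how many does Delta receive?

Standard divisor 7233/21 ≈ 344.429; standard quotas: Theta 10.153, Delta 5.659, Zeta 5.188.
Rounding down gives 10, 5, 5 = 20 seats, so the divisor must be adjusted.
With modified divisor 320: modified quotas Theta 10.928, Delta 6.091, Zeta 5.584.
Rounding down: Theta 10, Delta 6, Zeta 5 (total 21).
Delta receives 6.

6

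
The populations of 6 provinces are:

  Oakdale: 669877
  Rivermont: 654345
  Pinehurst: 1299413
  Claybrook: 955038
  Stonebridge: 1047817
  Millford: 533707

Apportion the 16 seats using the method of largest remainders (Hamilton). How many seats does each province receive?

Oakdale: 2; Rivermont: 2; Pinehurst: 4; Claybrook: 3; Stonebridge: 3; Millford: 2

Total 5160197; standard divisor 5160197/16 ≈ 322512.312.
Standard quotas: Oakdale 2.0771, Rivermont 2.0289, Pinehurst 4.0290, Claybrook 2.9612, Stonebridge 3.2489, Millford 1.6548.
Lower quotas: Oakdale 2, Rivermont 2, Pinehurst 4, Claybrook 2, Stonebridge 3, Millford 1 (sum 14, leaving 2 seats).
Remainders in descending order: Claybrook 0.9612, Millford 0.6548, Stonebridge 0.2489, Oakdale 0.0771, Pinehurst 0.0290, Rivermont 0.0289.
Largest remainders: Claybrook, Millford receive the extra seats.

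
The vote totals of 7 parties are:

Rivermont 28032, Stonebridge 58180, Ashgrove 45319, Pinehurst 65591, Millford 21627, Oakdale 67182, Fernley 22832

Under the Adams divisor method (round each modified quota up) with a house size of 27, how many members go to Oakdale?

Standard divisor 308763/27 ≈ 11435.667; standard quotas: Rivermont 2.451, Stonebridge 5.088, Ashgrove 3.963, Pinehurst 5.736, Millford 1.891, Oakdale 5.875, Fernley 1.997.
Rounding up gives 3, 6, 4, 6, 2, 6, 2 = 29 seats, so the divisor must be adjusted.
With modified divisor 13300: modified quotas Rivermont 2.108, Stonebridge 4.374, Ashgrove 3.407, Pinehurst 4.932, Millford 1.626, Oakdale 5.051, Fernley 1.717.
Rounding up: Rivermont 3, Stonebridge 5, Ashgrove 4, Pinehurst 5, Millford 2, Oakdale 6, Fernley 2 (total 27).
Oakdale receives 6.

6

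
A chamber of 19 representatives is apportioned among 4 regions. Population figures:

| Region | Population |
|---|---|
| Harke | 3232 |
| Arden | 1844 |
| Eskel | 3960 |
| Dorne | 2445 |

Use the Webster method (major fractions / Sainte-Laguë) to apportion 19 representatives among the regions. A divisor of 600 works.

With modified divisor 600: modified quotas Harke 5.387, Arden 3.073, Eskel 6.600, Dorne 4.075.
Rounding to the nearest integer: Harke 5, Arden 3, Eskel 7, Dorne 4 (total 19).

Harke: 5; Arden: 3; Eskel: 7; Dorne: 4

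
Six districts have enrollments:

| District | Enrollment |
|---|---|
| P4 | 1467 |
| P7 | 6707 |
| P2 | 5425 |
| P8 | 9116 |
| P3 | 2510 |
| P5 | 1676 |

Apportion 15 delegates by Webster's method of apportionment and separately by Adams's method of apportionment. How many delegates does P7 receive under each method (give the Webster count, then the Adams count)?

Webster: P4 1, P7 4, P2 3, P8 5, P3 1, P5 1.
Adams: P4 1, P7 3, P2 3, P8 5, P3 2, P5 1.
P7 gets 4 under Webster and 3 under Adams.

4 and 3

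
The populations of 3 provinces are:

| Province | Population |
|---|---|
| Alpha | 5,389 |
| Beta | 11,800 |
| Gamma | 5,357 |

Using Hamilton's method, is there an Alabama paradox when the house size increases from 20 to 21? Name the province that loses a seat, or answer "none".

none

At 20 seats: Alpha 5, Beta 10, Gamma 5.
At 21 seats: Alpha 5, Beta 11, Gamma 5.
No province's allocation decreased.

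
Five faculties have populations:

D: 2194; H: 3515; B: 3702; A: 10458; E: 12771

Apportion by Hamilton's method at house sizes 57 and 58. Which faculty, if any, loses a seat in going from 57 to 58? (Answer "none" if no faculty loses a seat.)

At 57 seats: D 4, H 6, B 7, A 18, E 22.
At 58 seats: D 4, H 6, B 6, A 19, E 23.
B drops from 7 to 6.

B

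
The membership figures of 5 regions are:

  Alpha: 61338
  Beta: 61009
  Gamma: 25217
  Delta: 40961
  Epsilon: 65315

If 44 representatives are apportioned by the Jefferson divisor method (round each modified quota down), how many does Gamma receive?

Standard divisor 253840/44 ≈ 5769.091; standard quotas: Alpha 10.632, Beta 10.575, Gamma 4.371, Delta 7.100, Epsilon 11.322.
Rounding down gives 10, 10, 4, 7, 11 = 42 seats, so the divisor must be adjusted.
With modified divisor 5500: modified quotas Alpha 11.152, Beta 11.093, Gamma 4.585, Delta 7.447, Epsilon 11.875.
Rounding down: Alpha 11, Beta 11, Gamma 4, Delta 7, Epsilon 11 (total 44).
Gamma receives 4.

4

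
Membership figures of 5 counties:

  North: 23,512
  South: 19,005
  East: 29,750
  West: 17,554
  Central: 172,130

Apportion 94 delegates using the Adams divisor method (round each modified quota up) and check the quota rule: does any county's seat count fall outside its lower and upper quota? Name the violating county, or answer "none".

Standard quotas: North 8.437, South 6.820, East 10.676, West 6.299, Central 61.768.
Adams allocation: North 9, South 7, East 11, West 7, Central 60.
Central has quota 61.768 (lower 61, upper 62) but receives 60 — outside the quota interval.

Central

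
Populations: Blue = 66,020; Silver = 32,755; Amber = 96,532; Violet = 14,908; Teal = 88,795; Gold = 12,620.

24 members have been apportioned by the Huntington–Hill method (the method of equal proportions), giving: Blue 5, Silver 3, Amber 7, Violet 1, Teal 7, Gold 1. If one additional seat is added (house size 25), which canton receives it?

Priority for the next seat is population ÷ (√(s·(s+1))).
Priorities: Blue 12053.548, Silver 9455.554, Amber 12899.631, Violet 10541.548, Teal 11865.731, Gold 8923.688.
Highest priority: Amber.

Amber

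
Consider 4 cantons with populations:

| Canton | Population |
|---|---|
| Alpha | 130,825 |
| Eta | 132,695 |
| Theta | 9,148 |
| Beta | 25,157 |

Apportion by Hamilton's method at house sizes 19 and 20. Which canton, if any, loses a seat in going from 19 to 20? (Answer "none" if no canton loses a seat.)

Theta

At 19 seats: Alpha 8, Eta 8, Theta 1, Beta 2.
At 20 seats: Alpha 9, Eta 9, Theta 0, Beta 2.
Theta drops from 1 to 0.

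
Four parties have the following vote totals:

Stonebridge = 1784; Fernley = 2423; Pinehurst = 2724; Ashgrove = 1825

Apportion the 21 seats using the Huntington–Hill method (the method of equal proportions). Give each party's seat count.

Stonebridge: 4, Fernley: 6, Pinehurst: 7, Ashgrove: 4

With divisor 414: modified quotas Stonebridge 4.309, Fernley 5.853, Pinehurst 6.580, Ashgrove 4.408.
Geometric-mean thresholds: Stonebridge √(4·5)=4.472, Fernley √(5·6)=5.477, Pinehurst √(6·7)=6.481, Ashgrove √(4·5)=4.472.
Each quota rounded against its threshold gives Stonebridge 4, Fernley 6, Pinehurst 7, Ashgrove 4 (total 21).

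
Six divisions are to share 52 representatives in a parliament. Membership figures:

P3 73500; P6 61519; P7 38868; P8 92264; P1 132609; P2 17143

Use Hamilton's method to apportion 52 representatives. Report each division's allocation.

P3 9, P6 8, P7 5, P8 11, P1 17, P2 2

Total 415903; standard divisor 415903/52 ≈ 7998.135.
Standard quotas: P3 9.1896, P6 7.6917, P7 4.8596, P8 11.5357, P1 16.5800, P2 2.1434.
Lower quotas: P3 9, P6 7, P7 4, P8 11, P1 16, P2 2 (sum 49, leaving 3 seats).
Remainders in descending order: P7 0.8596, P6 0.6917, P1 0.5800, P8 0.5357, P3 0.1896, P2 0.1434.
Largest remainders: P7, P6, P1 receive the extra seats.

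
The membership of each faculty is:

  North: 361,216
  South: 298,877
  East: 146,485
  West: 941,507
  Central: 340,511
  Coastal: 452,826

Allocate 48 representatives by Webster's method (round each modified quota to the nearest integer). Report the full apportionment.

Standard divisor 2541422/48 ≈ 52946.292; standard quotas: North 6.822, South 5.645, East 2.767, West 17.782, Central 6.431, Coastal 8.553.
Rounding to the nearest integer gives 7, 6, 3, 18, 6, 9 = 49 seats, so the divisor must be adjusted.
With modified divisor 53500: modified quotas North 6.752, South 5.586, East 2.738, West 17.598, Central 6.365, Coastal 8.464.
Rounding to the nearest integer: North 7, South 6, East 3, West 18, Central 6, Coastal 8 (total 48).

North=7, South=6, East=3, West=18, Central=6, Coastal=8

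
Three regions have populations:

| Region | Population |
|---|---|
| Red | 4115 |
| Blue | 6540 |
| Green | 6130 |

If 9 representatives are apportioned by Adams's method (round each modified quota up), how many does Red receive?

Standard divisor 16785/9 ≈ 1865; standard quotas: Red 2.206, Blue 3.507, Green 3.287.
Rounding up gives 3, 4, 4 = 11 seats, so the divisor must be adjusted.
With modified divisor 2100: modified quotas Red 1.960, Blue 3.114, Green 2.919.
Rounding up: Red 2, Blue 4, Green 3 (total 9).
Red receives 2.

2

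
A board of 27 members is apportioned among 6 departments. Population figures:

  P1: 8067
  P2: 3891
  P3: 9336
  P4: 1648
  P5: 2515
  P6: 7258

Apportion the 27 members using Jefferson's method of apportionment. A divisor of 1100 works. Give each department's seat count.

With modified divisor 1100: modified quotas P1 7.334, P2 3.537, P3 8.487, P4 1.498, P5 2.286, P6 6.598.
Rounding down: P1 7, P2 3, P3 8, P4 1, P5 2, P6 6 (total 27).

P1 7, P2 3, P3 8, P4 1, P5 2, P6 6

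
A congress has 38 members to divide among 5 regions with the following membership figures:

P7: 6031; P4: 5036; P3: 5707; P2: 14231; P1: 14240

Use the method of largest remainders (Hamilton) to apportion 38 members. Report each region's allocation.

The standard divisor is 45245/38 ≈ 1190.658.
Standard quotas: P7 5.0653, P4 4.2296, P3 4.7931, P2 11.9522, P1 11.9598.
Lower quotas: P7 5, P4 4, P3 4, P2 11, P1 11 (sum 35, leaving 3 seats).
Remainders in descending order: P1 0.9598, P2 0.9522, P3 0.7931, P4 0.2296, P7 0.0653.
The surplus seats go to P1, P2, P3.

P7=5, P4=4, P3=5, P2=12, P1=12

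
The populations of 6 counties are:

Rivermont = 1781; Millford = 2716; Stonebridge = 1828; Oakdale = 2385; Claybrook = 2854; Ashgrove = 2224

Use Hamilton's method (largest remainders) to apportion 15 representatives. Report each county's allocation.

Total 13788; standard divisor 13788/15 ≈ 919.2.
Standard quotas: Rivermont 1.938, Millford 2.955, Stonebridge 1.989, Oakdale 2.595, Claybrook 3.105, Ashgrove 2.419.
Lower quotas: Rivermont 1, Millford 2, Stonebridge 1, Oakdale 2, Claybrook 3, Ashgrove 2 (sum 11, leaving 4 seats).
Remainders in descending order: Stonebridge 0.989, Millford 0.955, Rivermont 0.938, Oakdale 0.595, Ashgrove 0.419, Claybrook 0.105.
Largest remainders: Stonebridge, Millford, Rivermont, Oakdale receive the extra seats.

Rivermont 2, Millford 3, Stonebridge 2, Oakdale 3, Claybrook 3, Ashgrove 2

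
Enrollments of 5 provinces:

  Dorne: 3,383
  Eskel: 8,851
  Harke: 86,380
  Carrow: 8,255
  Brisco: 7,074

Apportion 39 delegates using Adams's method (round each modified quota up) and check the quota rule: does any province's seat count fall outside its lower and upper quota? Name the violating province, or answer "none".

Harke

Standard quotas: Dorne 1.158, Eskel 3.029, Harke 29.566, Carrow 2.825, Brisco 2.421.
Adams allocation: Dorne 2, Eskel 3, Harke 28, Carrow 3, Brisco 3.
Harke has quota 29.566 (lower 29, upper 30) but receives 28 — outside the quota interval.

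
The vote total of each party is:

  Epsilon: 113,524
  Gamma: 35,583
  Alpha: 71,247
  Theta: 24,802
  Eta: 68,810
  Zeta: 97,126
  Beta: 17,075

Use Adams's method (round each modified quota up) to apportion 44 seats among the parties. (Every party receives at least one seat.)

Epsilon 11, Gamma 4, Alpha 7, Theta 3, Eta 7, Zeta 10, Beta 2

Standard divisor 428167/44 ≈ 9731.068; standard quotas: Epsilon 11.666, Gamma 3.657, Alpha 7.322, Theta 2.549, Eta 7.071, Zeta 9.981, Beta 1.755.
Rounding up gives 12, 4, 8, 3, 8, 10, 2 = 47 seats, so the divisor must be adjusted.
With modified divisor 10600: modified quotas Epsilon 10.710, Gamma 3.357, Alpha 6.721, Theta 2.340, Eta 6.492, Zeta 9.163, Beta 1.611.
Rounding up: Epsilon 11, Gamma 4, Alpha 7, Theta 3, Eta 7, Zeta 10, Beta 2 (total 44).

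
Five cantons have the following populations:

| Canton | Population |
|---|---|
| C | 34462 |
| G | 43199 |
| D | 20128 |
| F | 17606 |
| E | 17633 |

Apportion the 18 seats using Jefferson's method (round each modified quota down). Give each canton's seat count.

C=5, G=6, D=3, F=2, E=2

Standard divisor 133028/18 ≈ 7390.444; standard quotas: C 4.663, G 5.845, D 2.724, F 2.382, E 2.386.
Rounding down gives 4, 5, 2, 2, 2 = 15 seats, so the divisor must be adjusted.
With modified divisor 6400: modified quotas C 5.385, G 6.750, D 3.145, F 2.751, E 2.755.
Rounding down: C 5, G 6, D 3, F 2, E 2 (total 18).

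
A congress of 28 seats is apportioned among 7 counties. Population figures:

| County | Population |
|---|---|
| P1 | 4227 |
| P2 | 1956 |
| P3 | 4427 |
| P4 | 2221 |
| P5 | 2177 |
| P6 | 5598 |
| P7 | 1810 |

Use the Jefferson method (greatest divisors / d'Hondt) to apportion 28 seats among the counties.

P1 5, P2 2, P3 6, P4 3, P5 3, P6 7, P7 2

Standard divisor 22416/28 ≈ 800.571; standard quotas: P1 5.280, P2 2.443, P3 5.530, P4 2.774, P5 2.719, P6 6.993, P7 2.261.
Rounding down gives 5, 2, 5, 2, 2, 6, 2 = 24 seats, so the divisor must be adjusted.
With modified divisor 720: modified quotas P1 5.871, P2 2.717, P3 6.149, P4 3.085, P5 3.024, P6 7.775, P7 2.514.
Rounding down: P1 5, P2 2, P3 6, P4 3, P5 3, P6 7, P7 2 (total 28).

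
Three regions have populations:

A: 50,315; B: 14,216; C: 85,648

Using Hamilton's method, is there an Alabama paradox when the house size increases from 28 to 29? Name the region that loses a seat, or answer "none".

At 28 seats: A 9, B 3, C 16.
At 29 seats: A 10, B 3, C 16.
No region's allocation decreased.

none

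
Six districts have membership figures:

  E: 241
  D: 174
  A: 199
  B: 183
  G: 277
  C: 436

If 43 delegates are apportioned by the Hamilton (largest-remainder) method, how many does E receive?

7

Total 1510; standard divisor 1510/43 ≈ 35.116.
Standard quotas: E 6.863, D 4.955, A 5.667, B 5.211, G 7.888, C 12.416.
Lower quotas: E 6, D 4, A 5, B 5, G 7, C 12 (sum 39, leaving 4 seats).
Remainders in descending order: D 0.955, G 0.888, E 0.863, A 0.667, C 0.416, B 0.211.
The surplus seats go to D, G, E, A.
E receives 7.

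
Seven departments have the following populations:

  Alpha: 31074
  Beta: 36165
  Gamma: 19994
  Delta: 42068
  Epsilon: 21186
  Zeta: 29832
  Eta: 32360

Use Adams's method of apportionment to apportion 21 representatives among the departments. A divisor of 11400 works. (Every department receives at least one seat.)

With modified divisor 11400: modified quotas Alpha 2.726, Beta 3.172, Gamma 1.754, Delta 3.690, Epsilon 1.858, Zeta 2.617, Eta 2.839.
Rounding up: Alpha 3, Beta 4, Gamma 2, Delta 4, Epsilon 2, Zeta 3, Eta 3 (total 21).

Alpha=3, Beta=4, Gamma=2, Delta=4, Epsilon=2, Zeta=3, Eta=3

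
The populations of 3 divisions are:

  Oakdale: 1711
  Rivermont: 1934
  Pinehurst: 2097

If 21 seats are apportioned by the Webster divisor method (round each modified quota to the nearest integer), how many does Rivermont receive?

Standard divisor 5742/21 ≈ 273.429; standard quotas: Oakdale 6.258, Rivermont 7.073, Pinehurst 7.669.
Rounding to the nearest integer gives Oakdale 6, Rivermont 7, Pinehurst 8 — total 21, matching the house size, so no adjustment is needed.
Rivermont receives 7.

7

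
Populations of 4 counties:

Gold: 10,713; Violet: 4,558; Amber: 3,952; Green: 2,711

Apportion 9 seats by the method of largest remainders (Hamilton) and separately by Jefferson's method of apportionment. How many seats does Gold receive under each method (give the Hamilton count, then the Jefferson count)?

Hamilton: Gold 4, Violet 2, Amber 2, Green 1.
Jefferson: Gold 5, Violet 2, Amber 1, Green 1.
Gold gets 4 under Hamilton and 5 under Jefferson.

4 and 5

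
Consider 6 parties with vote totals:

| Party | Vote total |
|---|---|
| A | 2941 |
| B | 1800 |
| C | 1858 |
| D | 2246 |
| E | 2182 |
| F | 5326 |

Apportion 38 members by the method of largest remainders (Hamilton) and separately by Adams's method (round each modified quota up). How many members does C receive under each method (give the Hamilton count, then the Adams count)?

Hamilton: A 7, B 4, C 4, D 5, E 5, F 13.
Adams: A 7, B 4, C 5, D 5, E 5, F 12.
C gets 4 under Hamilton and 5 under Adams.

4 and 5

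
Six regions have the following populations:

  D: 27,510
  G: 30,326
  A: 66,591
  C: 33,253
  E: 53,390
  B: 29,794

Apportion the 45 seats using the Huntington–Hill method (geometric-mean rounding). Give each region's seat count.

D 5; G 6; A 12; C 6; E 10; B 6

With divisor 5386: modified quotas D 5.108, G 5.631, A 12.364, C 6.174, E 9.913, B 5.532.
Geometric-mean thresholds: D √(5·6)=5.477, G √(5·6)=5.477, A √(12·13)=12.490, C √(6·7)=6.481, E √(9·10)=9.487, B √(5·6)=5.477.
Each quota rounded against its threshold gives D 5, G 6, A 12, C 6, E 10, B 6 (total 45).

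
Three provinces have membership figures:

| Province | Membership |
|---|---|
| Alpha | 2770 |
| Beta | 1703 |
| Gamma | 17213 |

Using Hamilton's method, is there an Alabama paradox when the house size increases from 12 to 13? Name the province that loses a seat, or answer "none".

none

At 12 seats: Alpha 2, Beta 1, Gamma 9.
At 13 seats: Alpha 2, Beta 1, Gamma 10.
No province's allocation decreased.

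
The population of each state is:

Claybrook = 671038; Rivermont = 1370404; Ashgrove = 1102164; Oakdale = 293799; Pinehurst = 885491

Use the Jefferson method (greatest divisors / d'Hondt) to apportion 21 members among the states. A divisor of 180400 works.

With modified divisor 180400: modified quotas Claybrook 3.720, Rivermont 7.596, Ashgrove 6.110, Oakdale 1.629, Pinehurst 4.908.
Rounding down: Claybrook 3, Rivermont 7, Ashgrove 6, Oakdale 1, Pinehurst 4 (total 21).

Claybrook: 3; Rivermont: 7; Ashgrove: 6; Oakdale: 1; Pinehurst: 4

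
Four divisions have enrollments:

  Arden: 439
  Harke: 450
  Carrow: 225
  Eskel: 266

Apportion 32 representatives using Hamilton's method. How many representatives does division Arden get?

Standard divisor: 1380 ÷ 32 ≈ 43.125.
Standard quotas: Arden 10.180, Harke 10.435, Carrow 5.217, Eskel 6.168.
Lower quotas: Arden 10, Harke 10, Carrow 5, Eskel 6 (sum 31, leaving 1 seat).
Remainders in descending order: Harke 0.435, Carrow 0.217, Arden 0.180, Eskel 0.168.
Largest remainder: Harke receives the extra seat.
Arden receives 10.

10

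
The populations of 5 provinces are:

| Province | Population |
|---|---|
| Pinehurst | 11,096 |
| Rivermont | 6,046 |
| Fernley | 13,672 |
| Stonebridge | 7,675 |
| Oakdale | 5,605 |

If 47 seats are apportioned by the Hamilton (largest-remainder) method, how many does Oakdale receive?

6

Total 44094; standard divisor 44094/47 ≈ 938.17.
Standard quotas: Pinehurst 11.8273, Rivermont 6.4445, Fernley 14.5730, Stonebridge 8.1808, Oakdale 5.9744.
Lower quotas: Pinehurst 11, Rivermont 6, Fernley 14, Stonebridge 8, Oakdale 5 (sum 44, leaving 3 seats).
Remainders in descending order: Oakdale 0.9744, Pinehurst 0.8273, Fernley 0.5730, Rivermont 0.4445, Stonebridge 0.1808.
The surplus seats go to Oakdale, Pinehurst, Fernley.
Oakdale receives 6.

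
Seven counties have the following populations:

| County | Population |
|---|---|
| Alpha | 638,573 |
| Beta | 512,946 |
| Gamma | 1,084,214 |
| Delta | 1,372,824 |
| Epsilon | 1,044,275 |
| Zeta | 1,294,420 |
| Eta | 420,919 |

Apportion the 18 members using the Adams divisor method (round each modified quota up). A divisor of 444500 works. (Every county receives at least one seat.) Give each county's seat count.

Alpha 2, Beta 2, Gamma 3, Delta 4, Epsilon 3, Zeta 3, Eta 1

With modified divisor 444500: modified quotas Alpha 1.437, Beta 1.154, Gamma 2.439, Delta 3.088, Epsilon 2.349, Zeta 2.912, Eta 0.947.
Rounding up: Alpha 2, Beta 2, Gamma 3, Delta 4, Epsilon 3, Zeta 3, Eta 1 (total 18).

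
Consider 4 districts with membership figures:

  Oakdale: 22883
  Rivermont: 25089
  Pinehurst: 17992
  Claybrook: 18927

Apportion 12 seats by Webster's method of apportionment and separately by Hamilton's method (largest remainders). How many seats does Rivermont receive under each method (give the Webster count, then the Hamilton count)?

3 and 4

Webster: Oakdale 3, Rivermont 3, Pinehurst 3, Claybrook 3.
Hamilton: Oakdale 3, Rivermont 4, Pinehurst 2, Claybrook 3.
Rivermont gets 3 under Webster and 4 under Hamilton.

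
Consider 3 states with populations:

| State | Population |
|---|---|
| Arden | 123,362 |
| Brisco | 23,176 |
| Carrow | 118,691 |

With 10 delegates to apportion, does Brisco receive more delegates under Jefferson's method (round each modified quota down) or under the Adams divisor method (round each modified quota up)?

Adams

Jefferson: Arden 5, Brisco 0, Carrow 5.
Adams: Arden 5, Brisco 1, Carrow 4.
Brisco gets 0 under Jefferson and 1 under Adams.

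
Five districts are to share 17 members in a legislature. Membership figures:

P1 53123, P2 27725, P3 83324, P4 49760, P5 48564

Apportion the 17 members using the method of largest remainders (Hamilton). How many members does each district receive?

Total 262496; standard divisor 262496/17 ≈ 15440.941.
Standard quotas: P1 3.4404, P2 1.7956, P3 5.3963, P4 3.2226, P5 3.1451.
Lower quotas: P1 3, P2 1, P3 5, P4 3, P5 3 (sum 15, leaving 2 seats).
Remainders in descending order: P2 0.7956, P1 0.4404, P3 0.3963, P4 0.2226, P5 0.1451.
The surplus seats go to P2, P1.

P1 4; P2 2; P3 5; P4 3; P5 3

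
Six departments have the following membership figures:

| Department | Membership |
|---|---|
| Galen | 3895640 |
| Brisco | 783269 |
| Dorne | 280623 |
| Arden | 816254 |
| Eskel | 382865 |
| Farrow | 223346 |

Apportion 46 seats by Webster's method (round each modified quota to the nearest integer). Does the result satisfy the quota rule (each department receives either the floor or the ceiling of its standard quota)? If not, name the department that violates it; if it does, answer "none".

Standard quotas: Galen 28.079, Brisco 5.646, Dorne 2.023, Arden 5.883, Eskel 2.760, Farrow 1.610.
Webster allocation: Galen 27, Brisco 6, Dorne 2, Arden 6, Eskel 3, Farrow 2.
Galen has quota 28.079 (lower 28, upper 29) but receives 27 — outside the quota interval.

Galen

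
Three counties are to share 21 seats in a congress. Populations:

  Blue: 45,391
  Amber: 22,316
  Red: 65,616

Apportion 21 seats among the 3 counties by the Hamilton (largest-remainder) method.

Blue=7; Amber=4; Red=10

Standard divisor: 133323 ÷ 21 ≈ 6348.714.
Standard quotas: Blue 7.1496, Amber 3.5150, Red 10.3353.
Lower quotas: Blue 7, Amber 3, Red 10 (sum 20, leaving 1 seat).
Remainders in descending order: Amber 0.5150, Red 0.3353, Blue 0.1496.
Largest remainder: Amber receives the extra seat.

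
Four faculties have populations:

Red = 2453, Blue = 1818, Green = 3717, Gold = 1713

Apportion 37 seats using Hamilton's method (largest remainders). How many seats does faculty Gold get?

7

Standard divisor: 9701 ÷ 37 ≈ 262.189.
Standard quotas: Red 9.356, Blue 6.934, Green 14.177, Gold 6.533.
Lower quotas: Red 9, Blue 6, Green 14, Gold 6 (sum 35, leaving 2 seats).
Remainders in descending order: Blue 0.934, Gold 0.533, Red 0.356, Green 0.177.
Largest remainders: Blue, Gold receive the extra seats.
Gold receives 7.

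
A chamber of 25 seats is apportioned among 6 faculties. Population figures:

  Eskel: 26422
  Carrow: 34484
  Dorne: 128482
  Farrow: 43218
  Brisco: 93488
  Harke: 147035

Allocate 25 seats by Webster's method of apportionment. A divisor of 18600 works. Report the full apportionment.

Eskel=1, Carrow=2, Dorne=7, Farrow=2, Brisco=5, Harke=8

With modified divisor 18600: modified quotas Eskel 1.421, Carrow 1.854, Dorne 6.908, Farrow 2.324, Brisco 5.026, Harke 7.905.
Rounding to the nearest integer: Eskel 1, Carrow 2, Dorne 7, Farrow 2, Brisco 5, Harke 8 (total 25).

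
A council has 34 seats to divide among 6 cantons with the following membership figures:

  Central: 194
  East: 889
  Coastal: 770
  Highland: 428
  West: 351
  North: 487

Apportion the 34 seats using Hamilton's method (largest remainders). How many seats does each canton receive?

Standard divisor: 3119 ÷ 34 ≈ 91.735.
Standard quotas: Central 2.115, East 9.691, Coastal 8.394, Highland 4.666, West 3.826, North 5.309.
Lower quotas: Central 2, East 9, Coastal 8, Highland 4, West 3, North 5 (sum 31, leaving 3 seats).
Remainders in descending order: West 0.826, East 0.691, Highland 0.666, Coastal 0.394, North 0.309, Central 0.115.
Largest remainders: West, East, Highland receive the extra seats.

Central: 2, East: 10, Coastal: 8, Highland: 5, West: 4, North: 5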